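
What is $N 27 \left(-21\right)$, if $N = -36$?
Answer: $20412$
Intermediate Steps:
$N 27 \left(-21\right) = \left(-36\right) 27 \left(-21\right) = \left(-972\right) \left(-21\right) = 20412$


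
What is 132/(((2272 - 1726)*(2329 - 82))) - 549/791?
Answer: -16034353/23105901 ≈ -0.69395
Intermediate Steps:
132/(((2272 - 1726)*(2329 - 82))) - 549/791 = 132/((546*2247)) - 549*1/791 = 132/1226862 - 549/791 = 132*(1/1226862) - 549/791 = 22/204477 - 549/791 = -16034353/23105901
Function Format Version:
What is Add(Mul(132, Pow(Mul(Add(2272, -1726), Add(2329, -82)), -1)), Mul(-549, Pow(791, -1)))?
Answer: Rational(-16034353, 23105901) ≈ -0.69395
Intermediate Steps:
Add(Mul(132, Pow(Mul(Add(2272, -1726), Add(2329, -82)), -1)), Mul(-549, Pow(791, -1))) = Add(Mul(132, Pow(Mul(546, 2247), -1)), Mul(-549, Rational(1, 791))) = Add(Mul(132, Pow(1226862, -1)), Rational(-549, 791)) = Add(Mul(132, Rational(1, 1226862)), Rational(-549, 791)) = Add(Rational(22, 204477), Rational(-549, 791)) = Rational(-16034353, 23105901)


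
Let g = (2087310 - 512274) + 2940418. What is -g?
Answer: -4515454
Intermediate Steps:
g = 4515454 (g = 1575036 + 2940418 = 4515454)
-g = -1*4515454 = -4515454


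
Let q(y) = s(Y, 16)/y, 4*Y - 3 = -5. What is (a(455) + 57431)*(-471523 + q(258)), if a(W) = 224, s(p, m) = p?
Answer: -14027799877195/516 ≈ -2.7186e+10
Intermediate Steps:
Y = -½ (Y = ¾ + (¼)*(-5) = ¾ - 5/4 = -½ ≈ -0.50000)
q(y) = -1/(2*y)
(a(455) + 57431)*(-471523 + q(258)) = (224 + 57431)*(-471523 - ½/258) = 57655*(-471523 - ½*1/258) = 57655*(-471523 - 1/516) = 57655*(-243305869/516) = -14027799877195/516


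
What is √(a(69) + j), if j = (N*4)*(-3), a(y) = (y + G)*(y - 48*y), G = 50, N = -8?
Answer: 3*I*√42869 ≈ 621.14*I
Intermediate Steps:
a(y) = -47*y*(50 + y) (a(y) = (y + 50)*(y - 48*y) = (50 + y)*(-47*y) = -47*y*(50 + y))
j = 96 (j = -8*4*(-3) = -32*(-3) = 96)
√(a(69) + j) = √(-47*69*(50 + 69) + 96) = √(-47*69*119 + 96) = √(-385917 + 96) = √(-385821) = 3*I*√42869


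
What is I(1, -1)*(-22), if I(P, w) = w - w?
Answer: 0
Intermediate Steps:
I(P, w) = 0
I(1, -1)*(-22) = 0*(-22) = 0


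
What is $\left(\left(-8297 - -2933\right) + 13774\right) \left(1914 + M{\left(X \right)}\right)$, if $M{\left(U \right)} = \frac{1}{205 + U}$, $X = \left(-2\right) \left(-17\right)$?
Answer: $\frac{3847129270}{239} \approx 1.6097 \cdot 10^{7}$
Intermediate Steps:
$X = 34$
$\left(\left(-8297 - -2933\right) + 13774\right) \left(1914 + M{\left(X \right)}\right) = \left(\left(-8297 - -2933\right) + 13774\right) \left(1914 + \frac{1}{205 + 34}\right) = \left(\left(-8297 + 2933\right) + 13774\right) \left(1914 + \frac{1}{239}\right) = \left(-5364 + 13774\right) \left(1914 + \frac{1}{239}\right) = 8410 \cdot \frac{457447}{239} = \frac{3847129270}{239}$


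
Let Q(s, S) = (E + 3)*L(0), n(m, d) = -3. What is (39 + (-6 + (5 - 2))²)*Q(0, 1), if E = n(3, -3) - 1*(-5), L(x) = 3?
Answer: 720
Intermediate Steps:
E = 2 (E = -3 - 1*(-5) = -3 + 5 = 2)
Q(s, S) = 15 (Q(s, S) = (2 + 3)*3 = 5*3 = 15)
(39 + (-6 + (5 - 2))²)*Q(0, 1) = (39 + (-6 + (5 - 2))²)*15 = (39 + (-6 + 3)²)*15 = (39 + (-3)²)*15 = (39 + 9)*15 = 48*15 = 720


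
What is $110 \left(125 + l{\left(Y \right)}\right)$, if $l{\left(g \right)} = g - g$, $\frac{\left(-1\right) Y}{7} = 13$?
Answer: $13750$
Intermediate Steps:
$Y = -91$ ($Y = \left(-7\right) 13 = -91$)
$l{\left(g \right)} = 0$
$110 \left(125 + l{\left(Y \right)}\right) = 110 \left(125 + 0\right) = 110 \cdot 125 = 13750$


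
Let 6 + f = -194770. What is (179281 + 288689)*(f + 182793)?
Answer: -5607684510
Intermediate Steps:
f = -194776 (f = -6 - 194770 = -194776)
(179281 + 288689)*(f + 182793) = (179281 + 288689)*(-194776 + 182793) = 467970*(-11983) = -5607684510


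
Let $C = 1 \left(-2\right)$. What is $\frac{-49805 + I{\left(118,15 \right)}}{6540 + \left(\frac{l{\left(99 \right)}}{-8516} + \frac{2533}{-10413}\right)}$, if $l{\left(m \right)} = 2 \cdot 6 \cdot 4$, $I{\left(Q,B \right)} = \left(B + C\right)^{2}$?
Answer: $- \frac{1100394233172}{144981553867} \approx -7.5899$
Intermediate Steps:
$C = -2$
$I{\left(Q,B \right)} = \left(-2 + B\right)^{2}$ ($I{\left(Q,B \right)} = \left(B - 2\right)^{2} = \left(-2 + B\right)^{2}$)
$l{\left(m \right)} = 48$ ($l{\left(m \right)} = 12 \cdot 4 = 48$)
$\frac{-49805 + I{\left(118,15 \right)}}{6540 + \left(\frac{l{\left(99 \right)}}{-8516} + \frac{2533}{-10413}\right)} = \frac{-49805 + \left(-2 + 15\right)^{2}}{6540 + \left(\frac{48}{-8516} + \frac{2533}{-10413}\right)} = \frac{-49805 + 13^{2}}{6540 + \left(48 \left(- \frac{1}{8516}\right) + 2533 \left(- \frac{1}{10413}\right)\right)} = \frac{-49805 + 169}{6540 - \frac{5517713}{22169277}} = - \frac{49636}{6540 - \frac{5517713}{22169277}} = - \frac{49636}{\frac{144981553867}{22169277}} = \left(-49636\right) \frac{22169277}{144981553867} = - \frac{1100394233172}{144981553867}$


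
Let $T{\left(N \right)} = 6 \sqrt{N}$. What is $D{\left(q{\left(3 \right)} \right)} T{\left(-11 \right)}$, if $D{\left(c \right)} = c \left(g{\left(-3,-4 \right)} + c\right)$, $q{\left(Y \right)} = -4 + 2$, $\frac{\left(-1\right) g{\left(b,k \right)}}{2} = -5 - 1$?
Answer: $- 120 i \sqrt{11} \approx - 398.0 i$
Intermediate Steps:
$g{\left(b,k \right)} = 12$ ($g{\left(b,k \right)} = - 2 \left(-5 - 1\right) = \left(-2\right) \left(-6\right) = 12$)
$q{\left(Y \right)} = -2$
$D{\left(c \right)} = c \left(12 + c\right)$
$D{\left(q{\left(3 \right)} \right)} T{\left(-11 \right)} = - 2 \left(12 - 2\right) 6 \sqrt{-11} = \left(-2\right) 10 \cdot 6 i \sqrt{11} = - 20 \cdot 6 i \sqrt{11} = - 120 i \sqrt{11}$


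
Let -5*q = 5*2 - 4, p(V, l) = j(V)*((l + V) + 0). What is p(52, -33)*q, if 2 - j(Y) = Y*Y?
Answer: 308028/5 ≈ 61606.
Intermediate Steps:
j(Y) = 2 - Y² (j(Y) = 2 - Y*Y = 2 - Y²)
p(V, l) = (2 - V²)*(V + l) (p(V, l) = (2 - V²)*((l + V) + 0) = (2 - V²)*((V + l) + 0) = (2 - V²)*(V + l))
q = -6/5 (q = -(5*2 - 4)/5 = -(10 - 4)/5 = -⅕*6 = -6/5 ≈ -1.2000)
p(52, -33)*q = -(-2 + 52²)*(52 - 33)*(-6/5) = -1*(-2 + 2704)*19*(-6/5) = -1*2702*19*(-6/5) = -51338*(-6/5) = 308028/5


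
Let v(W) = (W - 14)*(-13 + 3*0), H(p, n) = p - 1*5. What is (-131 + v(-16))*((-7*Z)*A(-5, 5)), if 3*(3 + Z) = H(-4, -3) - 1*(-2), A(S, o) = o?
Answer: 145040/3 ≈ 48347.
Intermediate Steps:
H(p, n) = -5 + p (H(p, n) = p - 5 = -5 + p)
Z = -16/3 (Z = -3 + ((-5 - 4) - 1*(-2))/3 = -3 + (-9 + 2)/3 = -3 + (⅓)*(-7) = -3 - 7/3 = -16/3 ≈ -5.3333)
v(W) = 182 - 13*W (v(W) = (-14 + W)*(-13 + 0) = (-14 + W)*(-13) = 182 - 13*W)
(-131 + v(-16))*((-7*Z)*A(-5, 5)) = (-131 + (182 - 13*(-16)))*(-7*(-16/3)*5) = (-131 + (182 + 208))*((112/3)*5) = (-131 + 390)*(560/3) = 259*(560/3) = 145040/3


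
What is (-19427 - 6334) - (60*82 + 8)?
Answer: -30689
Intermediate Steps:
(-19427 - 6334) - (60*82 + 8) = -25761 - (4920 + 8) = -25761 - 1*4928 = -25761 - 4928 = -30689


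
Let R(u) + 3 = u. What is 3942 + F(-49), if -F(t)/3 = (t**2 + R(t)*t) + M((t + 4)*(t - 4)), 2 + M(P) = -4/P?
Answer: -8664701/795 ≈ -10899.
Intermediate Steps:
R(u) = -3 + u
M(P) = -2 - 4/P
F(t) = 6 - 3*t**2 - 3*t*(-3 + t) + 12/((-4 + t)*(4 + t)) (F(t) = -3*((t**2 + (-3 + t)*t) + (-2 - 4*1/((t - 4)*(t + 4)))) = -3*((t**2 + t*(-3 + t)) + (-2 - 4*1/((-4 + t)*(4 + t)))) = -3*((t**2 + t*(-3 + t)) + (-2 - 4/((-4 + t)*(4 + t)))) = -3*(-2 + t**2 + t*(-3 + t) - 4/((-4 + t)*(4 + t))) = 6 - 3*t**2 - 3*t*(-3 + t) + 12/((-4 + t)*(4 + t)))
3942 + F(-49) = 3942 + 3*(-28 + 2*(-49)**2 - 49*(-16 + (-49)**2)*(3 - 2*(-49)))/(-16 + (-49)**2) = 3942 + 3*(-28 + 2*2401 - 49*(-16 + 2401)*(3 + 98))/(-16 + 2401) = 3942 + 3*(-28 + 4802 - 49*2385*101)/2385 = 3942 + 3*(1/2385)*(-28 + 4802 - 11803365) = 3942 + 3*(1/2385)*(-11798591) = 3942 - 11798591/795 = -8664701/795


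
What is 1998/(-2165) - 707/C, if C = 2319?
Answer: -6164017/5020635 ≈ -1.2277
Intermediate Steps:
1998/(-2165) - 707/C = 1998/(-2165) - 707/2319 = 1998*(-1/2165) - 707*1/2319 = -1998/2165 - 707/2319 = -6164017/5020635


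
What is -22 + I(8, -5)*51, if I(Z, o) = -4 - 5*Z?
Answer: -2266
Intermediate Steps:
-22 + I(8, -5)*51 = -22 + (-4 - 5*8)*51 = -22 + (-4 - 40)*51 = -22 - 44*51 = -22 - 2244 = -2266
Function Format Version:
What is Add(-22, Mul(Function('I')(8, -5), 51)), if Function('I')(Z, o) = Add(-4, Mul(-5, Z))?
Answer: -2266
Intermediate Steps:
Add(-22, Mul(Function('I')(8, -5), 51)) = Add(-22, Mul(Add(-4, Mul(-5, 8)), 51)) = Add(-22, Mul(Add(-4, -40), 51)) = Add(-22, Mul(-44, 51)) = Add(-22, -2244) = -2266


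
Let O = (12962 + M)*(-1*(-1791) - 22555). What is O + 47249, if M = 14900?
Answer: -578479319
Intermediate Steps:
O = -578526568 (O = (12962 + 14900)*(-1*(-1791) - 22555) = 27862*(1791 - 22555) = 27862*(-20764) = -578526568)
O + 47249 = -578526568 + 47249 = -578479319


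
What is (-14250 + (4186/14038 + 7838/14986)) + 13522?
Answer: -38244780866/52593367 ≈ -727.18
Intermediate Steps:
(-14250 + (4186/14038 + 7838/14986)) + 13522 = (-14250 + (4186*(1/14038) + 7838*(1/14986))) + 13522 = (-14250 + (2093/7019 + 3919/7493)) + 13522 = (-14250 + 43190310/52593367) + 13522 = -749412289440/52593367 + 13522 = -38244780866/52593367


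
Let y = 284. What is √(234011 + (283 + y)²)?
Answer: 10*√5555 ≈ 745.32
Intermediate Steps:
√(234011 + (283 + y)²) = √(234011 + (283 + 284)²) = √(234011 + 567²) = √(234011 + 321489) = √555500 = 10*√5555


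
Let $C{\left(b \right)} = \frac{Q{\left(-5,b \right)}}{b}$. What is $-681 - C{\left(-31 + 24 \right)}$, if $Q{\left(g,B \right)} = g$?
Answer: $- \frac{4772}{7} \approx -681.71$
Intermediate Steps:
$C{\left(b \right)} = - \frac{5}{b}$
$-681 - C{\left(-31 + 24 \right)} = -681 - - \frac{5}{-31 + 24} = -681 - - \frac{5}{-7} = -681 - \left(-5\right) \left(- \frac{1}{7}\right) = -681 - \frac{5}{7} = - \frac{4772}{7}$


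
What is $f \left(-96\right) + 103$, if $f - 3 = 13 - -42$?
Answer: $-5465$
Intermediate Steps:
$f = 58$ ($f = 3 + \left(13 - -42\right) = 3 + \left(13 + 42\right) = 3 + 55 = 58$)
$f \left(-96\right) + 103 = 58 \left(-96\right) + 103 = -5568 + 103 = -5465$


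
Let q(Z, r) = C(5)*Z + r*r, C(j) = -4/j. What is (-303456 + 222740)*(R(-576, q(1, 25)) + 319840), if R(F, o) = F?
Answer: -25769713024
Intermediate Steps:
q(Z, r) = r**2 - 4*Z/5 (q(Z, r) = (-4/5)*Z + r*r = (-4*1/5)*Z + r**2 = -4*Z/5 + r**2 = r**2 - 4*Z/5)
(-303456 + 222740)*(R(-576, q(1, 25)) + 319840) = (-303456 + 222740)*(-576 + 319840) = -80716*319264 = -25769713024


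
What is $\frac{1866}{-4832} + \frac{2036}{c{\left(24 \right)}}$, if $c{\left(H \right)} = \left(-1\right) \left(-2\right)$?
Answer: $\frac{2458555}{2416} \approx 1017.6$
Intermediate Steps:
$c{\left(H \right)} = 2$
$\frac{1866}{-4832} + \frac{2036}{c{\left(24 \right)}} = \frac{1866}{-4832} + \frac{2036}{2} = 1866 \left(- \frac{1}{4832}\right) + 2036 \cdot \frac{1}{2} = - \frac{933}{2416} + 1018 = \frac{2458555}{2416}$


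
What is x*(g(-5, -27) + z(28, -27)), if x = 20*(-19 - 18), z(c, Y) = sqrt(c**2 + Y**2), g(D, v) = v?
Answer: 19980 - 740*sqrt(1513) ≈ -8804.0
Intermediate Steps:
z(c, Y) = sqrt(Y**2 + c**2)
x = -740 (x = 20*(-37) = -740)
x*(g(-5, -27) + z(28, -27)) = -740*(-27 + sqrt((-27)**2 + 28**2)) = -740*(-27 + sqrt(729 + 784)) = -740*(-27 + sqrt(1513)) = 19980 - 740*sqrt(1513)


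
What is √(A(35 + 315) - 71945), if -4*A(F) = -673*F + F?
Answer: I*√13145 ≈ 114.65*I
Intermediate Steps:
A(F) = 168*F (A(F) = -(-673*F + F)/4 = -(-168)*F = 168*F)
√(A(35 + 315) - 71945) = √(168*(35 + 315) - 71945) = √(168*350 - 71945) = √(58800 - 71945) = √(-13145) = I*√13145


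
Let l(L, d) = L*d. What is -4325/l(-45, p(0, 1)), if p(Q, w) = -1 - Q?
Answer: -865/9 ≈ -96.111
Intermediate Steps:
-4325/l(-45, p(0, 1)) = -4325*(-1/(45*(-1 - 1*0))) = -4325*(-1/(45*(-1 + 0))) = -4325/((-45*(-1))) = -4325/45 = -4325*1/45 = -865/9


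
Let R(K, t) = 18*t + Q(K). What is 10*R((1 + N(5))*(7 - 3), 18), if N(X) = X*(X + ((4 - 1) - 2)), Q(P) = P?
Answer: 4480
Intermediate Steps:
N(X) = X*(1 + X) (N(X) = X*(X + (3 - 2)) = X*(X + 1) = X*(1 + X))
R(K, t) = K + 18*t (R(K, t) = 18*t + K = K + 18*t)
10*R((1 + N(5))*(7 - 3), 18) = 10*((1 + 5*(1 + 5))*(7 - 3) + 18*18) = 10*((1 + 5*6)*4 + 324) = 10*((1 + 30)*4 + 324) = 10*(31*4 + 324) = 10*(124 + 324) = 10*448 = 4480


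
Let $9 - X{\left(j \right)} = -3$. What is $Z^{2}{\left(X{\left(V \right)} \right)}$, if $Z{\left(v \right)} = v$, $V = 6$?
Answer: $144$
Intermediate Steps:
$X{\left(j \right)} = 12$ ($X{\left(j \right)} = 9 - -3 = 9 + 3 = 12$)
$Z^{2}{\left(X{\left(V \right)} \right)} = 12^{2} = 144$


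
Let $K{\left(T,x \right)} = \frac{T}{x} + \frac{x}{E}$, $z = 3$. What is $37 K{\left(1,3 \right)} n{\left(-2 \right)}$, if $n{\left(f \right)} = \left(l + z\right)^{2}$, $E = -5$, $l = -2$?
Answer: $- \frac{148}{15} \approx -9.8667$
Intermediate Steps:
$K{\left(T,x \right)} = - \frac{x}{5} + \frac{T}{x}$ ($K{\left(T,x \right)} = \frac{T}{x} + \frac{x}{-5} = \frac{T}{x} + x \left(- \frac{1}{5}\right) = \frac{T}{x} - \frac{x}{5} = - \frac{x}{5} + \frac{T}{x}$)
$n{\left(f \right)} = 1$ ($n{\left(f \right)} = \left(-2 + 3\right)^{2} = 1^{2} = 1$)
$37 K{\left(1,3 \right)} n{\left(-2 \right)} = 37 \left(\left(- \frac{1}{5}\right) 3 + 1 \cdot \frac{1}{3}\right) 1 = 37 \left(- \frac{3}{5} + 1 \cdot \frac{1}{3}\right) 1 = 37 \left(- \frac{3}{5} + \frac{1}{3}\right) 1 = 37 \left(- \frac{4}{15}\right) 1 = \left(- \frac{148}{15}\right) 1 = - \frac{148}{15}$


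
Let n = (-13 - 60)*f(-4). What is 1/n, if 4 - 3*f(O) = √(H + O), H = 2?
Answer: -2/219 - I*√2/438 ≈ -0.0091324 - 0.0032288*I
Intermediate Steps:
f(O) = 4/3 - √(2 + O)/3
n = -292/3 + 73*I*√2/3 (n = (-13 - 60)*(4/3 - √(2 - 4)/3) = -73*(4/3 - I*√2/3) = -292/3 + 73*I*√2/3 ≈ -97.333 + 34.413*I)
1/n = 1/(-292/3 + 73*I*√2/3)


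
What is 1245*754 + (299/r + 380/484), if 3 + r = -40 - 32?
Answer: 8518945696/9075 ≈ 9.3873e+5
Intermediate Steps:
r = -75 (r = -3 + (-40 - 32) = -3 - 72 = -75)
1245*754 + (299/r + 380/484) = 1245*754 + (299/(-75) + 380/484) = 938730 + (299*(-1/75) + 380*(1/484)) = 938730 + (-299/75 + 95/121) = 938730 - 29054/9075 = 8518945696/9075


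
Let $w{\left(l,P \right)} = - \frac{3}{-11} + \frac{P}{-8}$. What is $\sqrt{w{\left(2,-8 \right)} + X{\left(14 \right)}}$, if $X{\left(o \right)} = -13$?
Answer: $\frac{i \sqrt{1419}}{11} \approx 3.4245 i$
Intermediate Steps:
$w{\left(l,P \right)} = \frac{3}{11} - \frac{P}{8}$ ($w{\left(l,P \right)} = \left(-3\right) \left(- \frac{1}{11}\right) + P \left(- \frac{1}{8}\right) = \frac{3}{11} - \frac{P}{8}$)
$\sqrt{w{\left(2,-8 \right)} + X{\left(14 \right)}} = \sqrt{\left(\frac{3}{11} - -1\right) - 13} = \sqrt{\left(\frac{3}{11} + 1\right) - 13} = \sqrt{\frac{14}{11} - 13} = \sqrt{- \frac{129}{11}} = \frac{i \sqrt{1419}}{11}$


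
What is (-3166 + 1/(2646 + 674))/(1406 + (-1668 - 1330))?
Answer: 10511119/5285440 ≈ 1.9887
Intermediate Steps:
(-3166 + 1/(2646 + 674))/(1406 + (-1668 - 1330)) = (-3166 + 1/3320)/(1406 - 2998) = (-3166 + 1/3320)/(-1592) = -10511119/3320*(-1/1592) = 10511119/5285440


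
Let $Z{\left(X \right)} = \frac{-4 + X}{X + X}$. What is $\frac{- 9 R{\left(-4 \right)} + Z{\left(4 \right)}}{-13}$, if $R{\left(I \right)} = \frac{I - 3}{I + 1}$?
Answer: $\frac{21}{13} \approx 1.6154$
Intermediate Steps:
$Z{\left(X \right)} = \frac{-4 + X}{2 X}$
$R{\left(I \right)} = \frac{-3 + I}{1 + I}$
$\frac{- 9 R{\left(-4 \right)} + Z{\left(4 \right)}}{-13} = \frac{- 9 \frac{-3 - 4}{1 - 4} + \frac{-4 + 4}{2 \cdot 4}}{-13} = \left(- 9 \frac{1}{-3} \left(-7\right) + \frac{1}{2} \cdot \frac{1}{4} \cdot 0\right) \left(- \frac{1}{13}\right) = \left(- 9 \left(\left(- \frac{1}{3}\right) \left(-7\right)\right) + 0\right) \left(- \frac{1}{13}\right) = \left(\left(-9\right) \frac{7}{3} + 0\right) \left(- \frac{1}{13}\right) = \left(-21 + 0\right) \left(- \frac{1}{13}\right) = \left(-21\right) \left(- \frac{1}{13}\right) = \frac{21}{13}$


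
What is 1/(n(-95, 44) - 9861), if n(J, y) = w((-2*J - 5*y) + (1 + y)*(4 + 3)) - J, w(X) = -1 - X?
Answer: -1/10052 ≈ -9.9483e-5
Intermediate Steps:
n(J, y) = -8 + J - 2*y (n(J, y) = (-1 - ((-2*J - 5*y) + (1 + y)*(4 + 3))) - J = (-1 - ((-5*y - 2*J) + (1 + y)*7)) - J = (-1 - ((-5*y - 2*J) + (7 + 7*y))) - J = (-1 - (7 - 2*J + 2*y)) - J = (-1 + (-7 - 2*y + 2*J)) - J = (-8 - 2*y + 2*J) - J = -8 + J - 2*y)
1/(n(-95, 44) - 9861) = 1/((-8 - 95 - 2*44) - 9861) = 1/((-8 - 95 - 88) - 9861) = 1/(-191 - 9861) = 1/(-10052) = -1/10052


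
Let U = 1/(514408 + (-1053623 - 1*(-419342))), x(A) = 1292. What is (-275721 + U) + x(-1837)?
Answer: -32896627518/119873 ≈ -2.7443e+5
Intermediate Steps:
U = -1/119873 (U = 1/(514408 + (-1053623 + 419342)) = 1/(514408 - 634281) = 1/(-119873) = -1/119873 ≈ -8.3422e-6)
(-275721 + U) + x(-1837) = (-275721 - 1/119873) + 1292 = -33051503434/119873 + 1292 = -32896627518/119873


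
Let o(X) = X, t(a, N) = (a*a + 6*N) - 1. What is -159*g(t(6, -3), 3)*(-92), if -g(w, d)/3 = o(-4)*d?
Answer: 526608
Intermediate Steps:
t(a, N) = -1 + a**2 + 6*N (t(a, N) = (a**2 + 6*N) - 1 = -1 + a**2 + 6*N)
g(w, d) = 12*d (g(w, d) = -(-12)*d = 12*d)
-159*g(t(6, -3), 3)*(-92) = -1908*3*(-92) = -159*36*(-92) = -5724*(-92) = 526608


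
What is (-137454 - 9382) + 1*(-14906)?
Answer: -161742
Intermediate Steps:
(-137454 - 9382) + 1*(-14906) = -146836 - 14906 = -161742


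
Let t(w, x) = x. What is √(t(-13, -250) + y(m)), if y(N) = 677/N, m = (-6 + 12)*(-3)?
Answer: I*√10354/6 ≈ 16.959*I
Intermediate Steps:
m = -18 (m = 6*(-3) = -18)
√(t(-13, -250) + y(m)) = √(-250 + 677/(-18)) = √(-250 + 677*(-1/18)) = √(-250 - 677/18) = √(-5177/18) = I*√10354/6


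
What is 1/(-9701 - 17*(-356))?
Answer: -1/3649 ≈ -0.00027405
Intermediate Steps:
1/(-9701 - 17*(-356)) = 1/(-9701 + 6052) = 1/(-3649) = -1/3649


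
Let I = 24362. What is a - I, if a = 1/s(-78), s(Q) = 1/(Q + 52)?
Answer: -24388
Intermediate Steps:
s(Q) = 1/(52 + Q)
a = -26 (a = 1/(1/(52 - 78)) = 1/(1/(-26)) = 1/(-1/26) = -26)
a - I = -26 - 1*24362 = -26 - 24362 = -24388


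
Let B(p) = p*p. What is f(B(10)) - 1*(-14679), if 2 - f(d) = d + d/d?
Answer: 14580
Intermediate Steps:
B(p) = p²
f(d) = 1 - d (f(d) = 2 - (d + d/d) = 2 - (d + 1) = 2 - (1 + d) = 2 + (-1 - d) = 1 - d)
f(B(10)) - 1*(-14679) = (1 - 1*10²) - 1*(-14679) = (1 - 1*100) + 14679 = (1 - 100) + 14679 = -99 + 14679 = 14580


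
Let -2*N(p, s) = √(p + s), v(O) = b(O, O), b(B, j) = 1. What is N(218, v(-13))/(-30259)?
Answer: √219/60518 ≈ 0.00024453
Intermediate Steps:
v(O) = 1
N(p, s) = -√(p + s)/2
N(218, v(-13))/(-30259) = -√(218 + 1)/2/(-30259) = -√219/2*(-1/30259) = √219/60518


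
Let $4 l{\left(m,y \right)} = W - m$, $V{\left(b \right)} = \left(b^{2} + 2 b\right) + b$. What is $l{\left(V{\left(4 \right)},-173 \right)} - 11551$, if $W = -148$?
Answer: $-11595$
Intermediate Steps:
$V{\left(b \right)} = b^{2} + 3 b$
$l{\left(m,y \right)} = -37 - \frac{m}{4}$ ($l{\left(m,y \right)} = \frac{-148 - m}{4} = -37 - \frac{m}{4}$)
$l{\left(V{\left(4 \right)},-173 \right)} - 11551 = \left(-37 - \frac{4 \left(3 + 4\right)}{4}\right) - 11551 = \left(-37 - \frac{4 \cdot 7}{4}\right) - 11551 = \left(-37 - 7\right) - 11551 = -44 - 11551 = -11595$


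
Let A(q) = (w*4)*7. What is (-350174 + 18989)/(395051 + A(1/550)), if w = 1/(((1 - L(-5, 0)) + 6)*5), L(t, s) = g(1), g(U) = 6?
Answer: -1655925/1975283 ≈ -0.83832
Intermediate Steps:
L(t, s) = 6
w = 1/5 (w = 1/(((1 - 1*6) + 6)*5) = 1/(((1 - 6) + 6)*5) = 1/((-5 + 6)*5) = 1/(1*5) = 1/5 ≈ 0.20000)
A(q) = 28/5 (A(q) = ((1/5)*4)*7 = (4/5)*7 = 28/5)
(-350174 + 18989)/(395051 + A(1/550)) = (-350174 + 18989)/(395051 + 28/5) = -331185/1975283/5 = -331185*5/1975283 = -1655925/1975283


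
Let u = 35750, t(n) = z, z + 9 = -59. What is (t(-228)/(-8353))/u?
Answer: 34/149309875 ≈ 2.2771e-7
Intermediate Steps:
z = -68 (z = -9 - 59 = -68)
t(n) = -68
(t(-228)/(-8353))/u = -68/(-8353)/35750 = -68*(-1/8353)*(1/35750) = (68/8353)*(1/35750) = 34/149309875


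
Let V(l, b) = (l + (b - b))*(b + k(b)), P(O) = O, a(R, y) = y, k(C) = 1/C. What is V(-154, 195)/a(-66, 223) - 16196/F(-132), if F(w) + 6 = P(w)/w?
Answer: 135000608/43485 ≈ 3104.5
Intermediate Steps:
k(C) = 1/C
V(l, b) = l*(b + 1/b) (V(l, b) = (l + (b - b))*(b + 1/b) = (l + 0)*(b + 1/b) = l*(b + 1/b))
F(w) = -5 (F(w) = -6 + w/w = -6 + 1 = -5)
V(-154, 195)/a(-66, 223) - 16196/F(-132) = (195*(-154) - 154/195)/223 - 16196/(-5) = (-30030 - 154*1/195)*(1/223) - 16196*(-⅕) = (-30030 - 154/195)*(1/223) + 16196/5 = -5856004/195*1/223 + 16196/5 = -5856004/43485 + 16196/5 = 135000608/43485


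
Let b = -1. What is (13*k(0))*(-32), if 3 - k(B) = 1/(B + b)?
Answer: -1664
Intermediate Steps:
k(B) = 3 - 1/(-1 + B) (k(B) = 3 - 1/(B - 1) = 3 - 1/(-1 + B))
(13*k(0))*(-32) = (13*((-4 + 3*0)/(-1 + 0)))*(-32) = (13*((-4 + 0)/(-1)))*(-32) = (13*(-1*(-4)))*(-32) = (13*4)*(-32) = 52*(-32) = -1664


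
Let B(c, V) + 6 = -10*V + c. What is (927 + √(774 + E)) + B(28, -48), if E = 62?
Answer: 1429 + 2*√209 ≈ 1457.9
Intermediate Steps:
B(c, V) = -6 + c - 10*V (B(c, V) = -6 + (-10*V + c) = -6 + (c - 10*V) = -6 + c - 10*V)
(927 + √(774 + E)) + B(28, -48) = (927 + √(774 + 62)) + (-6 + 28 - 10*(-48)) = (927 + √836) + (-6 + 28 + 480) = (927 + 2*√209) + 502 = 1429 + 2*√209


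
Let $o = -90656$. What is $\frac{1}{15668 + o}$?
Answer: $- \frac{1}{74988} \approx -1.3335 \cdot 10^{-5}$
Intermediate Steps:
$\frac{1}{15668 + o} = \frac{1}{15668 - 90656} = \frac{1}{-74988} = - \frac{1}{74988}$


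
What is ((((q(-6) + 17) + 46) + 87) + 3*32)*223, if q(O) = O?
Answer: 53520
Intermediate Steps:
((((q(-6) + 17) + 46) + 87) + 3*32)*223 = ((((-6 + 17) + 46) + 87) + 3*32)*223 = (((11 + 46) + 87) + 96)*223 = ((57 + 87) + 96)*223 = (144 + 96)*223 = 240*223 = 53520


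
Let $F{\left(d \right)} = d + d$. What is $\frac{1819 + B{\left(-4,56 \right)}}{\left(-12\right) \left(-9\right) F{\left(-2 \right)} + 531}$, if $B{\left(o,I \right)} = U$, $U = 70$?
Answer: $\frac{1889}{99} \approx 19.081$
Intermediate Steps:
$F{\left(d \right)} = 2 d$
$B{\left(o,I \right)} = 70$
$\frac{1819 + B{\left(-4,56 \right)}}{\left(-12\right) \left(-9\right) F{\left(-2 \right)} + 531} = \frac{1819 + 70}{\left(-12\right) \left(-9\right) 2 \left(-2\right) + 531} = \frac{1889}{108 \left(-4\right) + 531} = \frac{1889}{-432 + 531} = \frac{1889}{99}$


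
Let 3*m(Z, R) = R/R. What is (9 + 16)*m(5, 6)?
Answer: 25/3 ≈ 8.3333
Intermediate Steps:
m(Z, R) = ⅓ (m(Z, R) = (R/R)/3 = (⅓)*1 = ⅓)
(9 + 16)*m(5, 6) = (9 + 16)*(⅓) = 25*(⅓) = 25/3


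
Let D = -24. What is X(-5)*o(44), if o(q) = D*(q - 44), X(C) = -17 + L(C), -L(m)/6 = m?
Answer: 0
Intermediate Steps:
L(m) = -6*m
X(C) = -17 - 6*C
o(q) = 1056 - 24*q (o(q) = -24*(q - 44) = -24*(-44 + q) = 1056 - 24*q)
X(-5)*o(44) = (-17 - 6*(-5))*(1056 - 24*44) = (-17 + 30)*(1056 - 1056) = 13*0 = 0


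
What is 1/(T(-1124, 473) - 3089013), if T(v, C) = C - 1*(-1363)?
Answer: -1/3087177 ≈ -3.2392e-7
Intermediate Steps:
T(v, C) = 1363 + C (T(v, C) = C + 1363 = 1363 + C)
1/(T(-1124, 473) - 3089013) = 1/((1363 + 473) - 3089013) = 1/(1836 - 3089013) = 1/(-3087177) = -1/3087177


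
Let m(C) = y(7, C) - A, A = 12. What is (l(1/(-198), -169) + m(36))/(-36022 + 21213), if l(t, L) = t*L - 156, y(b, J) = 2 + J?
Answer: 25571/2932182 ≈ 0.0087208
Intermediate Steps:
m(C) = -10 + C (m(C) = (2 + C) - 1*12 = (2 + C) - 12 = -10 + C)
l(t, L) = -156 + L*t (l(t, L) = L*t - 156 = -156 + L*t)
(l(1/(-198), -169) + m(36))/(-36022 + 21213) = ((-156 - 169/(-198)) + (-10 + 36))/(-36022 + 21213) = ((-156 - 169*(-1/198)) + 26)/(-14809) = ((-156 + 169/198) + 26)*(-1/14809) = (-30719/198 + 26)*(-1/14809) = -25571/198*(-1/14809) = 25571/2932182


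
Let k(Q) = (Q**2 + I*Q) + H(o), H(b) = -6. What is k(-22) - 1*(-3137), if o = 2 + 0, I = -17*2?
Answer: 4363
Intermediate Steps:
I = -34
o = 2
k(Q) = -6 + Q**2 - 34*Q (k(Q) = (Q**2 - 34*Q) - 6 = -6 + Q**2 - 34*Q)
k(-22) - 1*(-3137) = (-6 + (-22)**2 - 34*(-22)) - 1*(-3137) = (-6 + 484 + 748) + 3137 = 1226 + 3137 = 4363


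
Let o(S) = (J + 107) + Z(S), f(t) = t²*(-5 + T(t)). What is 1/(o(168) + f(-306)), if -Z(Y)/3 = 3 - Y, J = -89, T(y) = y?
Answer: -1/29120283 ≈ -3.4340e-8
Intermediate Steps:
f(t) = t²*(-5 + t)
Z(Y) = -9 + 3*Y (Z(Y) = -3*(3 - Y) = -9 + 3*Y)
o(S) = 9 + 3*S (o(S) = (-89 + 107) + (-9 + 3*S) = 18 + (-9 + 3*S) = 9 + 3*S)
1/(o(168) + f(-306)) = 1/((9 + 3*168) + (-306)²*(-5 - 306)) = 1/((9 + 504) + 93636*(-311)) = 1/(513 - 29120796) = 1/(-29120283) = -1/29120283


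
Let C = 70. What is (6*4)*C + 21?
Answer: 1701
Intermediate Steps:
(6*4)*C + 21 = (6*4)*70 + 21 = 24*70 + 21 = 1680 + 21 = 1701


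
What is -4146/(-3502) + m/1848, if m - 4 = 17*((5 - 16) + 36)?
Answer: 138851/98056 ≈ 1.4160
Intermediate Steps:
m = 429 (m = 4 + 17*((5 - 16) + 36) = 4 + 17*(-11 + 36) = 4 + 17*25 = 4 + 425 = 429)
-4146/(-3502) + m/1848 = -4146/(-3502) + 429/1848 = -4146*(-1/3502) + 429*(1/1848) = 2073/1751 + 13/56 = 138851/98056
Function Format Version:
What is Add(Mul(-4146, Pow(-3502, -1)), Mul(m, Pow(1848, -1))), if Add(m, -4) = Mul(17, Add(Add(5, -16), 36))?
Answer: Rational(138851, 98056) ≈ 1.4160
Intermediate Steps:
m = 429 (m = Add(4, Mul(17, Add(Add(5, -16), 36))) = Add(4, Mul(17, Add(-11, 36))) = Add(4, Mul(17, 25)) = Add(4, 425) = 429)
Add(Mul(-4146, Pow(-3502, -1)), Mul(m, Pow(1848, -1))) = Add(Mul(-4146, Pow(-3502, -1)), Mul(429, Pow(1848, -1))) = Add(Mul(-4146, Rational(-1, 3502)), Mul(429, Rational(1, 1848))) = Add(Rational(2073, 1751), Rational(13, 56)) = Rational(138851, 98056)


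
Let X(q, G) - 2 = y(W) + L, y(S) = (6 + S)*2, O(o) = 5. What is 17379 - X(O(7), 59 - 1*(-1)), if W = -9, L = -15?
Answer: 17398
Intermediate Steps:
y(S) = 12 + 2*S
X(q, G) = -19 (X(q, G) = 2 + ((12 + 2*(-9)) - 15) = 2 + ((12 - 18) - 15) = 2 + (-6 - 15) = 2 - 21 = -19)
17379 - X(O(7), 59 - 1*(-1)) = 17379 - 1*(-19) = 17379 + 19 = 17398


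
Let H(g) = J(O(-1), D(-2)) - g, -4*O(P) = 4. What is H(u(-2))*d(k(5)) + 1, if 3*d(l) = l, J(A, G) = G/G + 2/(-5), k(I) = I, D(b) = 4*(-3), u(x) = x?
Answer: 16/3 ≈ 5.3333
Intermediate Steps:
O(P) = -1 (O(P) = -1/4*4 = -1)
D(b) = -12
J(A, G) = 3/5 (J(A, G) = 1 + 2*(-1/5) = 1 - 2/5 = 3/5)
d(l) = l/3
H(g) = 3/5 - g
H(u(-2))*d(k(5)) + 1 = (3/5 - 1*(-2))*((1/3)*5) + 1 = (3/5 + 2)*(5/3) + 1 = (13/5)*(5/3) + 1 = 13/3 + 1 = 16/3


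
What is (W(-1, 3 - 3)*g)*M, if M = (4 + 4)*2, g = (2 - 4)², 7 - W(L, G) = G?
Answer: 448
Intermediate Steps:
W(L, G) = 7 - G
g = 4 (g = (-2)² = 4)
M = 16 (M = 8*2 = 16)
(W(-1, 3 - 3)*g)*M = ((7 - (3 - 3))*4)*16 = ((7 - 1*0)*4)*16 = ((7 + 0)*4)*16 = (7*4)*16 = 28*16 = 448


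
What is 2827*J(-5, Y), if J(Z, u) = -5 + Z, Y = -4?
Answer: -28270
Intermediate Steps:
2827*J(-5, Y) = 2827*(-5 - 5) = 2827*(-10) = -28270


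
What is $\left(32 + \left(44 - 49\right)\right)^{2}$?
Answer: $729$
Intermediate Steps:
$\left(32 + \left(44 - 49\right)\right)^{2} = \left(32 - 5\right)^{2} = 27^{2} = 729$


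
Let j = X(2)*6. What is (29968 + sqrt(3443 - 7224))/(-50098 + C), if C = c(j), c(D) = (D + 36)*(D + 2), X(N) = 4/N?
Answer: -14984/24713 - I*sqrt(3781)/49426 ≈ -0.60632 - 0.0012441*I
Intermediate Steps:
j = 12 (j = (4/2)*6 = (4*(1/2))*6 = 2*6 = 12)
c(D) = (2 + D)*(36 + D) (c(D) = (36 + D)*(2 + D) = (2 + D)*(36 + D))
C = 672 (C = 72 + 12**2 + 38*12 = 72 + 144 + 456 = 672)
(29968 + sqrt(3443 - 7224))/(-50098 + C) = (29968 + sqrt(3443 - 7224))/(-50098 + 672) = (29968 + sqrt(-3781))/(-49426) = (29968 + I*sqrt(3781))*(-1/49426) = -14984/24713 - I*sqrt(3781)/49426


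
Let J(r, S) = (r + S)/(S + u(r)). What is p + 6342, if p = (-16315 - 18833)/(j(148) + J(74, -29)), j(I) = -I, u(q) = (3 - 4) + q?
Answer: 1467594/223 ≈ 6581.1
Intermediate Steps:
u(q) = -1 + q
J(r, S) = (S + r)/(-1 + S + r) (J(r, S) = (r + S)/(S + (-1 + r)) = (S + r)/(-1 + S + r))
p = 53328/223 (p = (-16315 - 18833)/(-1*148 + (-29 + 74)/(-1 - 29 + 74)) = -35148/(-148 + 45/44) = -35148/(-6467/44) = -35148*(-44/6467) = 53328/223 ≈ 239.14)
p + 6342 = 53328/223 + 6342 = 1467594/223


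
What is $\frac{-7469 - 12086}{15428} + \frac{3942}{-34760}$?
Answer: $- \frac{46284311}{33517330} \approx -1.3809$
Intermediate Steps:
$\frac{-7469 - 12086}{15428} + \frac{3942}{-34760} = \left(-7469 - 12086\right) \frac{1}{15428} + 3942 \left(- \frac{1}{34760}\right) = \left(-19555\right) \frac{1}{15428} - \frac{1971}{17380} = - \frac{19555}{15428} - \frac{1971}{17380} = - \frac{46284311}{33517330}$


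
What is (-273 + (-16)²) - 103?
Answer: -120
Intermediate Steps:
(-273 + (-16)²) - 103 = (-273 + 256) - 103 = -17 - 103 = -120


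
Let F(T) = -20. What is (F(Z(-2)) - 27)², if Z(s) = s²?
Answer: 2209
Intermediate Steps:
(F(Z(-2)) - 27)² = (-20 - 27)² = (-47)² = 2209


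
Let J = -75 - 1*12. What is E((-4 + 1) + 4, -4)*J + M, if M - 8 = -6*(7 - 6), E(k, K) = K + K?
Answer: 698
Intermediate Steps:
E(k, K) = 2*K
M = 2 (M = 8 - 6*(7 - 6) = 8 - 6*1 = 8 - 6 = 2)
J = -87 (J = -75 - 12 = -87)
E((-4 + 1) + 4, -4)*J + M = (2*(-4))*(-87) + 2 = -8*(-87) + 2 = 696 + 2 = 698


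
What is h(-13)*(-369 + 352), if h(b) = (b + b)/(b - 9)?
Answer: -221/11 ≈ -20.091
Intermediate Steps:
h(b) = 2*b/(-9 + b) (h(b) = (2*b)/(-9 + b) = 2*b/(-9 + b))
h(-13)*(-369 + 352) = (2*(-13)/(-9 - 13))*(-369 + 352) = (2*(-13)/(-22))*(-17) = (2*(-13)*(-1/22))*(-17) = (13/11)*(-17) = -221/11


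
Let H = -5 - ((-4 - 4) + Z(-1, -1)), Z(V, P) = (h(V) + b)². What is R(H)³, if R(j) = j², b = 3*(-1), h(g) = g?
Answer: 4826809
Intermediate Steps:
b = -3
Z(V, P) = (-3 + V)² (Z(V, P) = (V - 3)² = (-3 + V)²)
H = -13 (H = -5 - ((-4 - 4) + (-3 - 1)²) = -5 - (-8 + (-4)²) = -5 - (-8 + 16) = -5 - 1*8 = -5 - 8 = -13)
R(H)³ = ((-13)²)³ = 169³ = 4826809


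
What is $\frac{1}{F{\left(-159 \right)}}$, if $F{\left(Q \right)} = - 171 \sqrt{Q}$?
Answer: $\frac{i \sqrt{159}}{27189} \approx 0.00046377 i$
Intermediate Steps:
$\frac{1}{F{\left(-159 \right)}} = \frac{1}{\left(-171\right) \sqrt{-159}} = \frac{1}{\left(-171\right) i \sqrt{159}} = \frac{i \sqrt{159}}{27189}$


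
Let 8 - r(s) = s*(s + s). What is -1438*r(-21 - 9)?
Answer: 2576896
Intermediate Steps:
r(s) = 8 - 2*s² (r(s) = 8 - s*(s + s) = 8 - s*2*s = 8 - 2*s²)
-1438*r(-21 - 9) = -1438*(8 - 2*(-21 - 9)²) = -1438*(8 - 2*(-30)²) = -1438*(8 - 2*900) = -1438*(8 - 1800) = -1438*(-1792) = 2576896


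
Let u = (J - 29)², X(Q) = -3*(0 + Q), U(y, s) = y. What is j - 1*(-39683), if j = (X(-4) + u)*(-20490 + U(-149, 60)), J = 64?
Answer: -25490760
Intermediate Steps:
X(Q) = -3*Q
u = 1225 (u = (64 - 29)² = 35² = 1225)
j = -25530443 (j = (-3*(-4) + 1225)*(-20490 - 149) = (12 + 1225)*(-20639) = 1237*(-20639) = -25530443)
j - 1*(-39683) = -25530443 - 1*(-39683) = -25530443 + 39683 = -25490760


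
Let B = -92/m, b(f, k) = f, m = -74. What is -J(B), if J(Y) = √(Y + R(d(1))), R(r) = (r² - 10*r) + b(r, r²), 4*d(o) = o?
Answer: -I*√20683/148 ≈ -0.97173*I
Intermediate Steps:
d(o) = o/4
R(r) = r² - 9*r (R(r) = (r² - 10*r) + r = r² - 9*r)
B = 46/37 (B = -92/(-74) = -92*(-1/74) = 46/37 ≈ 1.2432)
J(Y) = √(-35/16 + Y) (J(Y) = √(Y + ((¼)*1)*(-9 + (¼)*1)) = √(Y + (-9 + ¼)/4) = √(Y + (¼)*(-35/4)) = √(Y - 35/16) = √(-35/16 + Y))
-J(B) = -√(-35 + 16*(46/37))/4 = -√(-35 + 736/37)/4 = -√(-559/37)/4 = -I*√20683/37/4 = -I*√20683/148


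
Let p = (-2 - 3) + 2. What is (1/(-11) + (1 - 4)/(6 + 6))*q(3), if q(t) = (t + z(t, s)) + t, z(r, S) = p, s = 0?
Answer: -45/44 ≈ -1.0227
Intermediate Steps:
p = -3 (p = -5 + 2 = -3)
z(r, S) = -3
q(t) = -3 + 2*t (q(t) = (t - 3) + t = (-3 + t) + t = -3 + 2*t)
(1/(-11) + (1 - 4)/(6 + 6))*q(3) = (1/(-11) + (1 - 4)/(6 + 6))*(-3 + 2*3) = (-1/11 - 3/12)*(-3 + 6) = (-1/11 - 3*1/12)*3 = (-1/11 - 1/4)*3 = -15/44*3 = -45/44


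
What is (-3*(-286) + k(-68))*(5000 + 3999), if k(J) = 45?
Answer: 8126097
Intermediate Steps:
(-3*(-286) + k(-68))*(5000 + 3999) = (-3*(-286) + 45)*(5000 + 3999) = (858 + 45)*8999 = 903*8999 = 8126097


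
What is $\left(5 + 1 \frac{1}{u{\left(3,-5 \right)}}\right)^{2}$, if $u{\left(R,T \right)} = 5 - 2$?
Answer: $\frac{256}{9} \approx 28.444$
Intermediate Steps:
$u{\left(R,T \right)} = 3$
$\left(5 + 1 \frac{1}{u{\left(3,-5 \right)}}\right)^{2} = \left(5 + 1 \cdot \frac{1}{3}\right)^{2} = \left(5 + \frac{1}{3}\right)^{2} = \left(\frac{16}{3}\right)^{2} = \frac{256}{9}$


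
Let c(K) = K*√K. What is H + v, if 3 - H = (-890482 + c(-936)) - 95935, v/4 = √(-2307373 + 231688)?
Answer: 986420 + 4*I*√2075685 + 5616*I*√26 ≈ 9.8642e+5 + 34399.0*I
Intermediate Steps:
c(K) = K^(3/2)
v = 4*I*√2075685 (v = 4*√(-2307373 + 231688) = 4*√(-2075685) = 4*(I*√2075685) = 4*I*√2075685 ≈ 5762.9*I)
H = 986420 + 5616*I*√26 (H = 3 - ((-890482 + (-936)^(3/2)) - 95935) = 3 - ((-890482 - 5616*I*√26) - 95935) = 3 - (-986417 - 5616*I*√26) = 3 + (986417 + 5616*I*√26) = 986420 + 5616*I*√26 ≈ 9.8642e+5 + 28636.0*I)
H + v = (986420 + 5616*I*√26) + 4*I*√2075685 = 986420 + 4*I*√2075685 + 5616*I*√26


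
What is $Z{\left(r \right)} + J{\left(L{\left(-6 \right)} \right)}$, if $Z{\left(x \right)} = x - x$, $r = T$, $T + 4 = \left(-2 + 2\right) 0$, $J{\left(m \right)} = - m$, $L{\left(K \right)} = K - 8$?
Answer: $14$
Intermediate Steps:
$L{\left(K \right)} = -8 + K$ ($L{\left(K \right)} = K - 8 = -8 + K$)
$T = -4$ ($T = -4 + \left(-2 + 2\right) 0 = -4 + 0 \cdot 0 = -4 + 0 = -4$)
$r = -4$
$Z{\left(x \right)} = 0$
$Z{\left(r \right)} + J{\left(L{\left(-6 \right)} \right)} = 0 - \left(-8 - 6\right) = 0 - -14 = 0 + 14 = 14$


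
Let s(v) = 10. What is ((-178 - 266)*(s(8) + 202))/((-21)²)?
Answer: -31376/147 ≈ -213.44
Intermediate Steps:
((-178 - 266)*(s(8) + 202))/((-21)²) = ((-178 - 266)*(10 + 202))/((-21)²) = -444*212/441 = -94128*1/441 = -31376/147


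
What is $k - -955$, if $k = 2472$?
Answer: $3427$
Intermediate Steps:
$k - -955 = 2472 - -955 = 2472 + 955 = 3427$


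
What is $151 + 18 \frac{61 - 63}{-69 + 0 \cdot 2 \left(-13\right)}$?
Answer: $\frac{3485}{23} \approx 151.52$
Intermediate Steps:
$151 + 18 \frac{61 - 63}{-69 + 0 \cdot 2 \left(-13\right)} = 151 + 18 \left(- \frac{2}{-69 + 0 \left(-13\right)}\right) = 151 + 18 \left(- \frac{2}{-69 + 0}\right) = 151 + 18 \left(- \frac{2}{-69}\right) = 151 + 18 \left(\left(-2\right) \left(- \frac{1}{69}\right)\right) = 151 + 18 \cdot \frac{2}{69} = 151 + \frac{12}{23} = \frac{3485}{23}$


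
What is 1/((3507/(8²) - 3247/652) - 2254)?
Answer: -10432/22994039 ≈ -0.00045368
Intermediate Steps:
1/((3507/(8²) - 3247/652) - 2254) = 1/((3507/64 - 3247*1/652) - 2254) = 1/((3507*(1/64) - 3247/652) - 2254) = 1/((3507/64 - 3247/652) - 2254) = 1/(519689/10432 - 2254) = 1/(-22994039/10432) = -10432/22994039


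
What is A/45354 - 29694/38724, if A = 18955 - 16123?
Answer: -4909029/6969398 ≈ -0.70437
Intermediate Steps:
A = 2832
A/45354 - 29694/38724 = 2832/45354 - 29694/38724 = 2832*(1/45354) - 29694*1/38724 = 472/7559 - 707/922 = -4909029/6969398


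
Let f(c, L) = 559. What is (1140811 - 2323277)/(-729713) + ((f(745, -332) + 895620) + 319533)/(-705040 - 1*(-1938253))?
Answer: 2345353293914/899891557869 ≈ 2.6063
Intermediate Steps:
(1140811 - 2323277)/(-729713) + ((f(745, -332) + 895620) + 319533)/(-705040 - 1*(-1938253)) = (1140811 - 2323277)/(-729713) + ((559 + 895620) + 319533)/(-705040 - 1*(-1938253)) = -1182466*(-1/729713) + (896179 + 319533)/(-705040 + 1938253) = 1182466/729713 + 1215712/1233213 = 2345353293914/899891557869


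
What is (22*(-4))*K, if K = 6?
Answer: -528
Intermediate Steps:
(22*(-4))*K = (22*(-4))*6 = -88*6 = -528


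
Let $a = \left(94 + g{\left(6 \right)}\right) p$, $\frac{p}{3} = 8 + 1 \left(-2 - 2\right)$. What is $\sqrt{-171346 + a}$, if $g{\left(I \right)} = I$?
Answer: $i \sqrt{170146} \approx 412.49 i$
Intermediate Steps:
$p = 12$ ($p = 3 \left(8 + 1 \left(-2 - 2\right)\right) = 3 \left(8 + 1 \left(-4\right)\right) = 3 \left(8 - 4\right) = 3 \cdot 4 = 12$)
$a = 1200$ ($a = \left(94 + 6\right) 12 = 100 \cdot 12 = 1200$)
$\sqrt{-171346 + a} = \sqrt{-171346 + 1200} = \sqrt{-170146} = i \sqrt{170146}$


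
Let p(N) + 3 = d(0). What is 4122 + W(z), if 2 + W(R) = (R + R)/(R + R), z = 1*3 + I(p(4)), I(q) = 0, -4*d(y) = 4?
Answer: 4121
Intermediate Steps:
d(y) = -1 (d(y) = -1/4*4 = -1)
p(N) = -4 (p(N) = -3 - 1 = -4)
z = 3 (z = 1*3 + 0 = 3 + 0 = 3)
W(R) = -1 (W(R) = -2 + (R + R)/(R + R) = -2 + (2*R)/((2*R)) = -2 + (2*R)*(1/(2*R)) = -2 + 1 = -1)
4122 + W(z) = 4122 - 1 = 4121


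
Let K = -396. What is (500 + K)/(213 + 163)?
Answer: 13/47 ≈ 0.27660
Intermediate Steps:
(500 + K)/(213 + 163) = (500 - 396)/(213 + 163) = 104/376 = 104*(1/376) = 13/47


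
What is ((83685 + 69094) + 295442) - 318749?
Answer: 129472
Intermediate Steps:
((83685 + 69094) + 295442) - 318749 = (152779 + 295442) - 318749 = 448221 - 318749 = 129472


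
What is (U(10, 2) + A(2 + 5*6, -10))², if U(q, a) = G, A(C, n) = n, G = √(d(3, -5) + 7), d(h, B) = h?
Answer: (10 - √10)² ≈ 46.754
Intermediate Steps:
G = √10 (G = √(3 + 7) = √10 ≈ 3.1623)
U(q, a) = √10
(U(10, 2) + A(2 + 5*6, -10))² = (√10 - 10)² = (-10 + √10)²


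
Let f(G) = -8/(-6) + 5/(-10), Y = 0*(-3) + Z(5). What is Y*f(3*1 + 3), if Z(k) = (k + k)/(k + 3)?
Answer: 25/24 ≈ 1.0417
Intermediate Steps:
Z(k) = 2*k/(3 + k) (Z(k) = (2*k)/(3 + k) = 2*k/(3 + k))
Y = 5/4 (Y = 0*(-3) + 2*5/(3 + 5) = 0 + 2*5/8 = 0 + 2*5*(⅛) = 0 + 5/4 = 5/4 ≈ 1.2500)
f(G) = ⅚ (f(G) = -8*(-⅙) + 5*(-⅒) = 4/3 - ½ = ⅚)
Y*f(3*1 + 3) = (5/4)*(⅚) = 25/24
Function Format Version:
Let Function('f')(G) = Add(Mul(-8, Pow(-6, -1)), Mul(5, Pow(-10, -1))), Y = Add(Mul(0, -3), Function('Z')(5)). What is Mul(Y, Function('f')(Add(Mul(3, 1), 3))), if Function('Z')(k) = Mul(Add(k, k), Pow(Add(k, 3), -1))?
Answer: Rational(25, 24) ≈ 1.0417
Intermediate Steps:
Function('Z')(k) = Mul(2, k, Pow(Add(3, k), -1)) (Function('Z')(k) = Mul(Mul(2, k), Pow(Add(3, k), -1)) = Mul(2, k, Pow(Add(3, k), -1)))
Y = Rational(5, 4) (Y = Add(Mul(0, -3), Mul(2, 5, Pow(Add(3, 5), -1))) = Add(0, Mul(2, 5, Pow(8, -1))) = Add(0, Mul(2, 5, Rational(1, 8))) = Add(0, Rational(5, 4)) = Rational(5, 4) ≈ 1.2500)
Function('f')(G) = Rational(5, 6) (Function('f')(G) = Add(Mul(-8, Rational(-1, 6)), Mul(5, Rational(-1, 10))) = Add(Rational(4, 3), Rational(-1, 2)) = Rational(5, 6))
Mul(Y, Function('f')(Add(Mul(3, 1), 3))) = Mul(Rational(5, 4), Rational(5, 6)) = Rational(25, 24)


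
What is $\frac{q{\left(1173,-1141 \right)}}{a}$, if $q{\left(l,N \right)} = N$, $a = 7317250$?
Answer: $- \frac{1141}{7317250} \approx -0.00015593$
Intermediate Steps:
$\frac{q{\left(1173,-1141 \right)}}{a} = - \frac{1141}{7317250}$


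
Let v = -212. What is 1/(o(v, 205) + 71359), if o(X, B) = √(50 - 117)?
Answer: 71359/5092106948 - I*√67/5092106948 ≈ 1.4014e-5 - 1.6075e-9*I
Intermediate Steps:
o(X, B) = I*√67 (o(X, B) = √(-67) = I*√67)
1/(o(v, 205) + 71359) = 1/(I*√67 + 71359) = 1/(71359 + I*√67)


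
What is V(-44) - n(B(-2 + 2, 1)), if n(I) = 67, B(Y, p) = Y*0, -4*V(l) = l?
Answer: -56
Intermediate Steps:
V(l) = -l/4
B(Y, p) = 0
V(-44) - n(B(-2 + 2, 1)) = -¼*(-44) - 1*67 = 11 - 67 = -56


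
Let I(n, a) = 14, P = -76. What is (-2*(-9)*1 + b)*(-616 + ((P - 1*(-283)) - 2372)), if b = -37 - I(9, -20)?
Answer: 91773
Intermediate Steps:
b = -51 (b = -37 - 1*14 = -37 - 14 = -51)
(-2*(-9)*1 + b)*(-616 + ((P - 1*(-283)) - 2372)) = (-2*(-9)*1 - 51)*(-616 + ((-76 - 1*(-283)) - 2372)) = (18*1 - 51)*(-616 + ((-76 + 283) - 2372)) = (18 - 51)*(-616 + (207 - 2372)) = -33*(-616 - 2165) = -33*(-2781) = 91773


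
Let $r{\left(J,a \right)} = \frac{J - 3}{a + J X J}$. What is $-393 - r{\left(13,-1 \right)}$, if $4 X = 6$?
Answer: $- \frac{39697}{101} \approx -393.04$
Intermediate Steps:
$X = \frac{3}{2}$ ($X = \frac{1}{4} \cdot 6 = \frac{3}{2} \approx 1.5$)
$r{\left(J,a \right)} = \frac{-3 + J}{a + \frac{3 J^{2}}{2}}$ ($r{\left(J,a \right)} = \frac{J - 3}{a + J \frac{3}{2} J} = \frac{-3 + J}{a + \frac{3 J}{2} J} = \frac{-3 + J}{a + \frac{3 J^{2}}{2}}$)
$-393 - r{\left(13,-1 \right)} = -393 - \frac{2 \left(-3 + 13\right)}{2 \left(-1\right) + 3 \cdot 13^{2}} = -393 - 2 \frac{1}{-2 + 3 \cdot 169} \cdot 10 = -393 - 2 \frac{1}{-2 + 507} \cdot 10 = -393 - 2 \cdot \frac{1}{505} \cdot 10 = -393 - \frac{4}{101} = - \frac{39697}{101}$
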